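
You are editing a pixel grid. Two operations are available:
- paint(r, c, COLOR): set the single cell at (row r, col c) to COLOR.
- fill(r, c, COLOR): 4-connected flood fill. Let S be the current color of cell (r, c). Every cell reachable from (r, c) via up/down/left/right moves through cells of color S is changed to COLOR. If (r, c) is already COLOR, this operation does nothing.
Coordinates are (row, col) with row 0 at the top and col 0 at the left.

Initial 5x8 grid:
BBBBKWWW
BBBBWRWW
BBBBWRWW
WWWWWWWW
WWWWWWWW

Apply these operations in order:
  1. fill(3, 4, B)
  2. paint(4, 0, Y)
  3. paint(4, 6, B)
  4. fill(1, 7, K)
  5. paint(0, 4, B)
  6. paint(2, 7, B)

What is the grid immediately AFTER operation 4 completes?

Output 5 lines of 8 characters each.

Answer: KKKKKKKK
KKKKKRKK
KKKKKRKK
KKKKKKKK
YKKKKKKK

Derivation:
After op 1 fill(3,4,B) [25 cells changed]:
BBBBKBBB
BBBBBRBB
BBBBBRBB
BBBBBBBB
BBBBBBBB
After op 2 paint(4,0,Y):
BBBBKBBB
BBBBBRBB
BBBBBRBB
BBBBBBBB
YBBBBBBB
After op 3 paint(4,6,B):
BBBBKBBB
BBBBBRBB
BBBBBRBB
BBBBBBBB
YBBBBBBB
After op 4 fill(1,7,K) [36 cells changed]:
KKKKKKKK
KKKKKRKK
KKKKKRKK
KKKKKKKK
YKKKKKKK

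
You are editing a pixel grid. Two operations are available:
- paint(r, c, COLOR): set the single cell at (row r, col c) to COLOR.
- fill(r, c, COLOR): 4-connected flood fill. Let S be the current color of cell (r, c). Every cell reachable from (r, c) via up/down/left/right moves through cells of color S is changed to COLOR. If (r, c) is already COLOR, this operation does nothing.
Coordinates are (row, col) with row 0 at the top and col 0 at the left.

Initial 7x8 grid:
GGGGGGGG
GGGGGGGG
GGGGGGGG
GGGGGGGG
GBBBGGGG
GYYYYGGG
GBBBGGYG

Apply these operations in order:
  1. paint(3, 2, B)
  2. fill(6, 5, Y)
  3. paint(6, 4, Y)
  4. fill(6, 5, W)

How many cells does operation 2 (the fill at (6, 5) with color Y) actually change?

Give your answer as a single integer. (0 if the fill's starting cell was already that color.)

After op 1 paint(3,2,B):
GGGGGGGG
GGGGGGGG
GGGGGGGG
GGBGGGGG
GBBBGGGG
GYYYYGGG
GBBBGGYG
After op 2 fill(6,5,Y) [44 cells changed]:
YYYYYYYY
YYYYYYYY
YYYYYYYY
YYBYYYYY
YBBBYYYY
YYYYYYYY
YBBBYYYY

Answer: 44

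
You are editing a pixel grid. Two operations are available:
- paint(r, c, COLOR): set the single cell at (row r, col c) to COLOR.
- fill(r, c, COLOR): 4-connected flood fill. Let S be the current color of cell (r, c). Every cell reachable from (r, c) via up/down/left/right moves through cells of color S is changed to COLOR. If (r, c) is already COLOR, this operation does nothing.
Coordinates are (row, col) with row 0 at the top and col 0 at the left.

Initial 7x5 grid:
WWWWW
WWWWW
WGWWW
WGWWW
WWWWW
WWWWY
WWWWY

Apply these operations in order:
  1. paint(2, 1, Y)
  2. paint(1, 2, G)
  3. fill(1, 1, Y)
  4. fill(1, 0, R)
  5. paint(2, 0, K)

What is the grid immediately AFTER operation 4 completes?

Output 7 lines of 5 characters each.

After op 1 paint(2,1,Y):
WWWWW
WWWWW
WYWWW
WGWWW
WWWWW
WWWWY
WWWWY
After op 2 paint(1,2,G):
WWWWW
WWGWW
WYWWW
WGWWW
WWWWW
WWWWY
WWWWY
After op 3 fill(1,1,Y) [30 cells changed]:
YYYYY
YYGYY
YYYYY
YGYYY
YYYYY
YYYYY
YYYYY
After op 4 fill(1,0,R) [33 cells changed]:
RRRRR
RRGRR
RRRRR
RGRRR
RRRRR
RRRRR
RRRRR

Answer: RRRRR
RRGRR
RRRRR
RGRRR
RRRRR
RRRRR
RRRRR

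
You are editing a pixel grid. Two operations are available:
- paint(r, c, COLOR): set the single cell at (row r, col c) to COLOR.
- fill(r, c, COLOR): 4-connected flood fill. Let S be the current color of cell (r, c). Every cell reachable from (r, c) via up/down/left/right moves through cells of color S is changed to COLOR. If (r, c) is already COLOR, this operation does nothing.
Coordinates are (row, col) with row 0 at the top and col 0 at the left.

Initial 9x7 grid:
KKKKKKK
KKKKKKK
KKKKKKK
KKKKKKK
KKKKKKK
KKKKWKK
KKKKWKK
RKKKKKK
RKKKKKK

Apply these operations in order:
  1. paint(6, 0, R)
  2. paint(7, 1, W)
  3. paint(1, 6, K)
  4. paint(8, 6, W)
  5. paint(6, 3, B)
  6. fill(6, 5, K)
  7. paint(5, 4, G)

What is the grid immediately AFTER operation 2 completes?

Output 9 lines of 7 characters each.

After op 1 paint(6,0,R):
KKKKKKK
KKKKKKK
KKKKKKK
KKKKKKK
KKKKKKK
KKKKWKK
RKKKWKK
RKKKKKK
RKKKKKK
After op 2 paint(7,1,W):
KKKKKKK
KKKKKKK
KKKKKKK
KKKKKKK
KKKKKKK
KKKKWKK
RKKKWKK
RWKKKKK
RKKKKKK

Answer: KKKKKKK
KKKKKKK
KKKKKKK
KKKKKKK
KKKKKKK
KKKKWKK
RKKKWKK
RWKKKKK
RKKKKKK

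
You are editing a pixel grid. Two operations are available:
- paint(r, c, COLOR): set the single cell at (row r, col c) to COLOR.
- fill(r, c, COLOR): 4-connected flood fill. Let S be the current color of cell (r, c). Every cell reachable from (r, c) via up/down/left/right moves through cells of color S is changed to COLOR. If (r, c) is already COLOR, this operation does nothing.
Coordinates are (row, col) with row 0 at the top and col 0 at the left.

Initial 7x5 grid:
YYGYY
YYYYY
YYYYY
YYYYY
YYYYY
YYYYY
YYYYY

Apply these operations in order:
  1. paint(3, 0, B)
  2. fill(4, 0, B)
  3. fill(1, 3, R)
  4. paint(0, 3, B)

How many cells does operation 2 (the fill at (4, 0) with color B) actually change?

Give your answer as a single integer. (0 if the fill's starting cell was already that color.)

After op 1 paint(3,0,B):
YYGYY
YYYYY
YYYYY
BYYYY
YYYYY
YYYYY
YYYYY
After op 2 fill(4,0,B) [33 cells changed]:
BBGBB
BBBBB
BBBBB
BBBBB
BBBBB
BBBBB
BBBBB

Answer: 33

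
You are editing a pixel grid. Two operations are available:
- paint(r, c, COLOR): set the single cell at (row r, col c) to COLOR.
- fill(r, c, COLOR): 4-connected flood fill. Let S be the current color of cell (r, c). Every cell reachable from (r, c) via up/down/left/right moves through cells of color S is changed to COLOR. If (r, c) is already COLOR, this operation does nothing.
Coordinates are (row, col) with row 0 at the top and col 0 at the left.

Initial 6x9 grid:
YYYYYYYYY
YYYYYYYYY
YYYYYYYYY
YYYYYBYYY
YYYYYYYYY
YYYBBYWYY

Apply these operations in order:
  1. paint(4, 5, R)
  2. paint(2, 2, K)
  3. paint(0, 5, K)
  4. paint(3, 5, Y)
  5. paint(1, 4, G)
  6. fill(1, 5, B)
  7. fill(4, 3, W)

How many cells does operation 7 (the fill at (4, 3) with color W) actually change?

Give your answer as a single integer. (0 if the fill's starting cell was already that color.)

Answer: 48

Derivation:
After op 1 paint(4,5,R):
YYYYYYYYY
YYYYYYYYY
YYYYYYYYY
YYYYYBYYY
YYYYYRYYY
YYYBBYWYY
After op 2 paint(2,2,K):
YYYYYYYYY
YYYYYYYYY
YYKYYYYYY
YYYYYBYYY
YYYYYRYYY
YYYBBYWYY
After op 3 paint(0,5,K):
YYYYYKYYY
YYYYYYYYY
YYKYYYYYY
YYYYYBYYY
YYYYYRYYY
YYYBBYWYY
After op 4 paint(3,5,Y):
YYYYYKYYY
YYYYYYYYY
YYKYYYYYY
YYYYYYYYY
YYYYYRYYY
YYYBBYWYY
After op 5 paint(1,4,G):
YYYYYKYYY
YYYYGYYYY
YYKYYYYYY
YYYYYYYYY
YYYYYRYYY
YYYBBYWYY
After op 6 fill(1,5,B) [46 cells changed]:
BBBBBKBBB
BBBBGBBBB
BBKBBBBBB
BBBBBBBBB
BBBBBRBBB
BBBBBYWBB
After op 7 fill(4,3,W) [48 cells changed]:
WWWWWKWWW
WWWWGWWWW
WWKWWWWWW
WWWWWWWWW
WWWWWRWWW
WWWWWYWWW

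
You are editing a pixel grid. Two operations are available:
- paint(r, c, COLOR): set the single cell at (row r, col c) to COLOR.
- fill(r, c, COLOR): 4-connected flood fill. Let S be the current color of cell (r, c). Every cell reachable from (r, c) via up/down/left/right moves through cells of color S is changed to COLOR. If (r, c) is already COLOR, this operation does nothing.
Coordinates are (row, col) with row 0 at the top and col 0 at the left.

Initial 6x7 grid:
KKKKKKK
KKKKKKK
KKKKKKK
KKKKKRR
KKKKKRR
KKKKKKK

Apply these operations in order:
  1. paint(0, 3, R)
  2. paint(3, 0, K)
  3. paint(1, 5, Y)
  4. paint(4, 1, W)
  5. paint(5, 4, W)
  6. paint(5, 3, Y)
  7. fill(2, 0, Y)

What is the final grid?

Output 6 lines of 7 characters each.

Answer: YYYRYYY
YYYYYYY
YYYYYYY
YYYYYRR
YWYYYRR
YYYYWKK

Derivation:
After op 1 paint(0,3,R):
KKKRKKK
KKKKKKK
KKKKKKK
KKKKKRR
KKKKKRR
KKKKKKK
After op 2 paint(3,0,K):
KKKRKKK
KKKKKKK
KKKKKKK
KKKKKRR
KKKKKRR
KKKKKKK
After op 3 paint(1,5,Y):
KKKRKKK
KKKKKYK
KKKKKKK
KKKKKRR
KKKKKRR
KKKKKKK
After op 4 paint(4,1,W):
KKKRKKK
KKKKKYK
KKKKKKK
KKKKKRR
KWKKKRR
KKKKKKK
After op 5 paint(5,4,W):
KKKRKKK
KKKKKYK
KKKKKKK
KKKKKRR
KWKKKRR
KKKKWKK
After op 6 paint(5,3,Y):
KKKRKKK
KKKKKYK
KKKKKKK
KKKKKRR
KWKKKRR
KKKYWKK
After op 7 fill(2,0,Y) [31 cells changed]:
YYYRYYY
YYYYYYY
YYYYYYY
YYYYYRR
YWYYYRR
YYYYWKK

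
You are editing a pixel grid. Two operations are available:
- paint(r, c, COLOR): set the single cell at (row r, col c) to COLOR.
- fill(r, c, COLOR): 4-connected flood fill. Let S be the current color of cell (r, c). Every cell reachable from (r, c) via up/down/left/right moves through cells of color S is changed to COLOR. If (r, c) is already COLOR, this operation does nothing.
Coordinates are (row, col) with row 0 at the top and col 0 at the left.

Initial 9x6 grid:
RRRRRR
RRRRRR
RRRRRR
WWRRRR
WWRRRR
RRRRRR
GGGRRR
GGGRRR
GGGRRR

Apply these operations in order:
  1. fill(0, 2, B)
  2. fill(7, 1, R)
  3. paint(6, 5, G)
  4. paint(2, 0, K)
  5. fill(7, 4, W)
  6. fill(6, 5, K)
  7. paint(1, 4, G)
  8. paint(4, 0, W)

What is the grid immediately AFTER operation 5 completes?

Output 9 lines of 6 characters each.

After op 1 fill(0,2,B) [41 cells changed]:
BBBBBB
BBBBBB
BBBBBB
WWBBBB
WWBBBB
BBBBBB
GGGBBB
GGGBBB
GGGBBB
After op 2 fill(7,1,R) [9 cells changed]:
BBBBBB
BBBBBB
BBBBBB
WWBBBB
WWBBBB
BBBBBB
RRRBBB
RRRBBB
RRRBBB
After op 3 paint(6,5,G):
BBBBBB
BBBBBB
BBBBBB
WWBBBB
WWBBBB
BBBBBB
RRRBBG
RRRBBB
RRRBBB
After op 4 paint(2,0,K):
BBBBBB
BBBBBB
KBBBBB
WWBBBB
WWBBBB
BBBBBB
RRRBBG
RRRBBB
RRRBBB
After op 5 fill(7,4,W) [39 cells changed]:
WWWWWW
WWWWWW
KWWWWW
WWWWWW
WWWWWW
WWWWWW
RRRWWG
RRRWWW
RRRWWW

Answer: WWWWWW
WWWWWW
KWWWWW
WWWWWW
WWWWWW
WWWWWW
RRRWWG
RRRWWW
RRRWWW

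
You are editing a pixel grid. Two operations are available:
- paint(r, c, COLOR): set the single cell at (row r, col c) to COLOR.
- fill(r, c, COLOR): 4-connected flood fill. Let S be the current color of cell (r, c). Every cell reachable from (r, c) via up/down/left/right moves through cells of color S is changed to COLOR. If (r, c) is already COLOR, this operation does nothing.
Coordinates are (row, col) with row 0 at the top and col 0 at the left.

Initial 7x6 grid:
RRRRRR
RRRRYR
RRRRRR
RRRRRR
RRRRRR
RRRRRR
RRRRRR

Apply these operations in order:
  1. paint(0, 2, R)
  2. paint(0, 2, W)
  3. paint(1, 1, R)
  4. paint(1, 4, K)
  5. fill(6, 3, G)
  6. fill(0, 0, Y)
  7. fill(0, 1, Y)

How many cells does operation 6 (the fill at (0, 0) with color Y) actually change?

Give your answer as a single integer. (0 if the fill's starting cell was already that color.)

Answer: 40

Derivation:
After op 1 paint(0,2,R):
RRRRRR
RRRRYR
RRRRRR
RRRRRR
RRRRRR
RRRRRR
RRRRRR
After op 2 paint(0,2,W):
RRWRRR
RRRRYR
RRRRRR
RRRRRR
RRRRRR
RRRRRR
RRRRRR
After op 3 paint(1,1,R):
RRWRRR
RRRRYR
RRRRRR
RRRRRR
RRRRRR
RRRRRR
RRRRRR
After op 4 paint(1,4,K):
RRWRRR
RRRRKR
RRRRRR
RRRRRR
RRRRRR
RRRRRR
RRRRRR
After op 5 fill(6,3,G) [40 cells changed]:
GGWGGG
GGGGKG
GGGGGG
GGGGGG
GGGGGG
GGGGGG
GGGGGG
After op 6 fill(0,0,Y) [40 cells changed]:
YYWYYY
YYYYKY
YYYYYY
YYYYYY
YYYYYY
YYYYYY
YYYYYY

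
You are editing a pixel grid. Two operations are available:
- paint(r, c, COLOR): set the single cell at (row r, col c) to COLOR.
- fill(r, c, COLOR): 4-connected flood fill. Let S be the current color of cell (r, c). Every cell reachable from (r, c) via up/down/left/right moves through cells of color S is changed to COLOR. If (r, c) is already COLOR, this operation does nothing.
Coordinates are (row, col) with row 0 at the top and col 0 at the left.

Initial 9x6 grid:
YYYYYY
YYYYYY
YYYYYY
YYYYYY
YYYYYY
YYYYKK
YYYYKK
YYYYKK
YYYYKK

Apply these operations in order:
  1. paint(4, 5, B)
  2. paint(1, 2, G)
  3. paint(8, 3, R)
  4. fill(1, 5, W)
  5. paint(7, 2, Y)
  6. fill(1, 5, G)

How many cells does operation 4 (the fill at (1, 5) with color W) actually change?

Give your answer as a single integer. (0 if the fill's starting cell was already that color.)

After op 1 paint(4,5,B):
YYYYYY
YYYYYY
YYYYYY
YYYYYY
YYYYYB
YYYYKK
YYYYKK
YYYYKK
YYYYKK
After op 2 paint(1,2,G):
YYYYYY
YYGYYY
YYYYYY
YYYYYY
YYYYYB
YYYYKK
YYYYKK
YYYYKK
YYYYKK
After op 3 paint(8,3,R):
YYYYYY
YYGYYY
YYYYYY
YYYYYY
YYYYYB
YYYYKK
YYYYKK
YYYYKK
YYYRKK
After op 4 fill(1,5,W) [43 cells changed]:
WWWWWW
WWGWWW
WWWWWW
WWWWWW
WWWWWB
WWWWKK
WWWWKK
WWWWKK
WWWRKK

Answer: 43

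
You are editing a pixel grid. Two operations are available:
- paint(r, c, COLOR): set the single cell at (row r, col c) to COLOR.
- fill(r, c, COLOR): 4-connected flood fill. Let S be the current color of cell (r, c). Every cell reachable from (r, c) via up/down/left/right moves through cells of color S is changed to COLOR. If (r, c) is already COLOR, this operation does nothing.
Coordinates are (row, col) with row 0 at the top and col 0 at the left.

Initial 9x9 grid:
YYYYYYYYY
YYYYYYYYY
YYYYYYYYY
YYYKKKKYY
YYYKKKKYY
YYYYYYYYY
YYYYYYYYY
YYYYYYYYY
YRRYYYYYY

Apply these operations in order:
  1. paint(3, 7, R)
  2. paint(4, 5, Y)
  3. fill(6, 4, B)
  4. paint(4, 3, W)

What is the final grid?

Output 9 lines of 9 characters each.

Answer: BBBBBBBBB
BBBBBBBBB
BBBBBBBBB
BBBKKKKRB
BBBWKBKBB
BBBBBBBBB
BBBBBBBBB
BBBBBBBBB
BRRBBBBBB

Derivation:
After op 1 paint(3,7,R):
YYYYYYYYY
YYYYYYYYY
YYYYYYYYY
YYYKKKKRY
YYYKKKKYY
YYYYYYYYY
YYYYYYYYY
YYYYYYYYY
YRRYYYYYY
After op 2 paint(4,5,Y):
YYYYYYYYY
YYYYYYYYY
YYYYYYYYY
YYYKKKKRY
YYYKKYKYY
YYYYYYYYY
YYYYYYYYY
YYYYYYYYY
YRRYYYYYY
After op 3 fill(6,4,B) [71 cells changed]:
BBBBBBBBB
BBBBBBBBB
BBBBBBBBB
BBBKKKKRB
BBBKKBKBB
BBBBBBBBB
BBBBBBBBB
BBBBBBBBB
BRRBBBBBB
After op 4 paint(4,3,W):
BBBBBBBBB
BBBBBBBBB
BBBBBBBBB
BBBKKKKRB
BBBWKBKBB
BBBBBBBBB
BBBBBBBBB
BBBBBBBBB
BRRBBBBBB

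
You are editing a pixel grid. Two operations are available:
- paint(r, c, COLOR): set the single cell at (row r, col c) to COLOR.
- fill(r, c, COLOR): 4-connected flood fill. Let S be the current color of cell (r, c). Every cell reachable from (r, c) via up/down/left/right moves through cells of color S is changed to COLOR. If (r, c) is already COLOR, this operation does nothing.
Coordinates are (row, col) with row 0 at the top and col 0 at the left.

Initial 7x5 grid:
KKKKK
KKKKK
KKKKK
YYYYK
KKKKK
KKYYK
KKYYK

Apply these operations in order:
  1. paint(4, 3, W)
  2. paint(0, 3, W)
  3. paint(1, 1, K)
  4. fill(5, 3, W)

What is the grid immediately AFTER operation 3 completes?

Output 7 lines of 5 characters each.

Answer: KKKWK
KKKKK
KKKKK
YYYYK
KKKWK
KKYYK
KKYYK

Derivation:
After op 1 paint(4,3,W):
KKKKK
KKKKK
KKKKK
YYYYK
KKKWK
KKYYK
KKYYK
After op 2 paint(0,3,W):
KKKWK
KKKKK
KKKKK
YYYYK
KKKWK
KKYYK
KKYYK
After op 3 paint(1,1,K):
KKKWK
KKKKK
KKKKK
YYYYK
KKKWK
KKYYK
KKYYK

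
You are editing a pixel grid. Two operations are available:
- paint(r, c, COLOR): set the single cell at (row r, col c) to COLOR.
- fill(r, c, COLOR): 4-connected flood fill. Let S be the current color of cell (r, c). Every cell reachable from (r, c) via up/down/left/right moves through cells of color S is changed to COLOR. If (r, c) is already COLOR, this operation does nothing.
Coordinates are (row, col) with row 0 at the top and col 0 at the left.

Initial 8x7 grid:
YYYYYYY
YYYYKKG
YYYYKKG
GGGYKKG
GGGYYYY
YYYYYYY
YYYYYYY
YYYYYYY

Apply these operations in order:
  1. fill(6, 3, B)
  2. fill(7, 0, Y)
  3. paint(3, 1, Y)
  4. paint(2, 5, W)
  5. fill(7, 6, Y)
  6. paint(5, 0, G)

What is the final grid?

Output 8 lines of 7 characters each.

After op 1 fill(6,3,B) [41 cells changed]:
BBBBBBB
BBBBKKG
BBBBKKG
GGGBKKG
GGGBBBB
BBBBBBB
BBBBBBB
BBBBBBB
After op 2 fill(7,0,Y) [41 cells changed]:
YYYYYYY
YYYYKKG
YYYYKKG
GGGYKKG
GGGYYYY
YYYYYYY
YYYYYYY
YYYYYYY
After op 3 paint(3,1,Y):
YYYYYYY
YYYYKKG
YYYYKKG
GYGYKKG
GGGYYYY
YYYYYYY
YYYYYYY
YYYYYYY
After op 4 paint(2,5,W):
YYYYYYY
YYYYKKG
YYYYKWG
GYGYKKG
GGGYYYY
YYYYYYY
YYYYYYY
YYYYYYY
After op 5 fill(7,6,Y) [0 cells changed]:
YYYYYYY
YYYYKKG
YYYYKWG
GYGYKKG
GGGYYYY
YYYYYYY
YYYYYYY
YYYYYYY
After op 6 paint(5,0,G):
YYYYYYY
YYYYKKG
YYYYKWG
GYGYKKG
GGGYYYY
GYYYYYY
YYYYYYY
YYYYYYY

Answer: YYYYYYY
YYYYKKG
YYYYKWG
GYGYKKG
GGGYYYY
GYYYYYY
YYYYYYY
YYYYYYY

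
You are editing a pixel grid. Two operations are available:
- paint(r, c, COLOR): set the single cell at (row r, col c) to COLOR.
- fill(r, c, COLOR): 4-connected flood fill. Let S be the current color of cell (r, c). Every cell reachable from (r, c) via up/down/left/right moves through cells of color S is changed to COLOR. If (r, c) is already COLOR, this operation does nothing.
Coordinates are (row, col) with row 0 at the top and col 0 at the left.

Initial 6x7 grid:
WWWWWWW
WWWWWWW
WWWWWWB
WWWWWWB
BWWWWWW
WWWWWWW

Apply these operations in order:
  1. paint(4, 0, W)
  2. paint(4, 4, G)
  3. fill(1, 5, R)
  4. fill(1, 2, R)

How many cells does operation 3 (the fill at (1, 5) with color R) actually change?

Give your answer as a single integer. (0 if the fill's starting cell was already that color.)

Answer: 39

Derivation:
After op 1 paint(4,0,W):
WWWWWWW
WWWWWWW
WWWWWWB
WWWWWWB
WWWWWWW
WWWWWWW
After op 2 paint(4,4,G):
WWWWWWW
WWWWWWW
WWWWWWB
WWWWWWB
WWWWGWW
WWWWWWW
After op 3 fill(1,5,R) [39 cells changed]:
RRRRRRR
RRRRRRR
RRRRRRB
RRRRRRB
RRRRGRR
RRRRRRR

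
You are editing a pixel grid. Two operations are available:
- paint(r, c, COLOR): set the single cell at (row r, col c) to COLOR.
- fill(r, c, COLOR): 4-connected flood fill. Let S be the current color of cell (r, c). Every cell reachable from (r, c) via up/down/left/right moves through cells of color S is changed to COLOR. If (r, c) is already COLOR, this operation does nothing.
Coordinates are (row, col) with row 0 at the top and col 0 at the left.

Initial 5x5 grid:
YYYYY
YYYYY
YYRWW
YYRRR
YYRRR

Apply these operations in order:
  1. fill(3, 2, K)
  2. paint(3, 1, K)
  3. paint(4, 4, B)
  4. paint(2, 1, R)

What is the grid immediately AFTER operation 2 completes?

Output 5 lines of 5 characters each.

Answer: YYYYY
YYYYY
YYKWW
YKKKK
YYKKK

Derivation:
After op 1 fill(3,2,K) [7 cells changed]:
YYYYY
YYYYY
YYKWW
YYKKK
YYKKK
After op 2 paint(3,1,K):
YYYYY
YYYYY
YYKWW
YKKKK
YYKKK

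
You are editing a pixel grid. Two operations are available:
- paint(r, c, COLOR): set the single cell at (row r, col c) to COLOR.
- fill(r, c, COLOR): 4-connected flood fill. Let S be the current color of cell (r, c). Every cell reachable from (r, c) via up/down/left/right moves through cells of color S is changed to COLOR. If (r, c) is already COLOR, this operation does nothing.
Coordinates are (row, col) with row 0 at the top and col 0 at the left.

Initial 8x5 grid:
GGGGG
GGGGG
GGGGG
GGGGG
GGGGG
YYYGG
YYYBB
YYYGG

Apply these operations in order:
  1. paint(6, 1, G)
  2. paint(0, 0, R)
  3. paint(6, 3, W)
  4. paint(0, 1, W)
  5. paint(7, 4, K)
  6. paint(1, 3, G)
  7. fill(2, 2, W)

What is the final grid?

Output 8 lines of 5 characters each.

Answer: RWWWW
WWWWW
WWWWW
WWWWW
WWWWW
YYYWW
YGYWB
YYYGK

Derivation:
After op 1 paint(6,1,G):
GGGGG
GGGGG
GGGGG
GGGGG
GGGGG
YYYGG
YGYBB
YYYGG
After op 2 paint(0,0,R):
RGGGG
GGGGG
GGGGG
GGGGG
GGGGG
YYYGG
YGYBB
YYYGG
After op 3 paint(6,3,W):
RGGGG
GGGGG
GGGGG
GGGGG
GGGGG
YYYGG
YGYWB
YYYGG
After op 4 paint(0,1,W):
RWGGG
GGGGG
GGGGG
GGGGG
GGGGG
YYYGG
YGYWB
YYYGG
After op 5 paint(7,4,K):
RWGGG
GGGGG
GGGGG
GGGGG
GGGGG
YYYGG
YGYWB
YYYGK
After op 6 paint(1,3,G):
RWGGG
GGGGG
GGGGG
GGGGG
GGGGG
YYYGG
YGYWB
YYYGK
After op 7 fill(2,2,W) [25 cells changed]:
RWWWW
WWWWW
WWWWW
WWWWW
WWWWW
YYYWW
YGYWB
YYYGK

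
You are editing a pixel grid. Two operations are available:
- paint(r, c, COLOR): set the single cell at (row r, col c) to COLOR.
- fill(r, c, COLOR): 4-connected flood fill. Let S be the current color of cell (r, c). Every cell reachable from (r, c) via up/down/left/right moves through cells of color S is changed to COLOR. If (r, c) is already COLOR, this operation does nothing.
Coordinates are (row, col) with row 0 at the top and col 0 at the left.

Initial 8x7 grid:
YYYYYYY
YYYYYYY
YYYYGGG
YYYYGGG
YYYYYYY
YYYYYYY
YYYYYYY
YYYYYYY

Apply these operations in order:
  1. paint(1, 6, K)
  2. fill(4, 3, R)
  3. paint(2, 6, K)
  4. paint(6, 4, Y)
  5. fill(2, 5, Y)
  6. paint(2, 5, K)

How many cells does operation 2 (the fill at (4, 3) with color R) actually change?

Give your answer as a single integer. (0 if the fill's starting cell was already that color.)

After op 1 paint(1,6,K):
YYYYYYY
YYYYYYK
YYYYGGG
YYYYGGG
YYYYYYY
YYYYYYY
YYYYYYY
YYYYYYY
After op 2 fill(4,3,R) [49 cells changed]:
RRRRRRR
RRRRRRK
RRRRGGG
RRRRGGG
RRRRRRR
RRRRRRR
RRRRRRR
RRRRRRR

Answer: 49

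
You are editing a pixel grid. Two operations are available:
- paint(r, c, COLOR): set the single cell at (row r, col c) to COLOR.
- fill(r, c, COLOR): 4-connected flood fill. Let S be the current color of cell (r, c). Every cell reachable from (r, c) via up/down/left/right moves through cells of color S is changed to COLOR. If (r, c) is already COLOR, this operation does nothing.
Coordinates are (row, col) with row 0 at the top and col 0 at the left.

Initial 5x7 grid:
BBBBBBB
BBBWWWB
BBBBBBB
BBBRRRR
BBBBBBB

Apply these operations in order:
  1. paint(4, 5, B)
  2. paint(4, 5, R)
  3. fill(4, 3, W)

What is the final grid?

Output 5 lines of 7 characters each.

Answer: WWWWWWW
WWWWWWW
WWWWWWW
WWWRRRR
WWWWWRB

Derivation:
After op 1 paint(4,5,B):
BBBBBBB
BBBWWWB
BBBBBBB
BBBRRRR
BBBBBBB
After op 2 paint(4,5,R):
BBBBBBB
BBBWWWB
BBBBBBB
BBBRRRR
BBBBBRB
After op 3 fill(4,3,W) [26 cells changed]:
WWWWWWW
WWWWWWW
WWWWWWW
WWWRRRR
WWWWWRB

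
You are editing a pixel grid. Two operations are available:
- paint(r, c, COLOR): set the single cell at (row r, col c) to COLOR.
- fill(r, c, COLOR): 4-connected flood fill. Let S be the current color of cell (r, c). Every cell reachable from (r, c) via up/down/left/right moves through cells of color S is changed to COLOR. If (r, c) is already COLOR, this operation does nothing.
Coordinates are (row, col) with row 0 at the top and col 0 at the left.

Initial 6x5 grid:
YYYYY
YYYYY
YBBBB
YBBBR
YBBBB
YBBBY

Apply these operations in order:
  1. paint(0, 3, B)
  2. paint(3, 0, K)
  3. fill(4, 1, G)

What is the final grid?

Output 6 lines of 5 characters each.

Answer: YYYBY
YYYYY
YGGGG
KGGGR
YGGGG
YGGGY

Derivation:
After op 1 paint(0,3,B):
YYYBY
YYYYY
YBBBB
YBBBR
YBBBB
YBBBY
After op 2 paint(3,0,K):
YYYBY
YYYYY
YBBBB
KBBBR
YBBBB
YBBBY
After op 3 fill(4,1,G) [14 cells changed]:
YYYBY
YYYYY
YGGGG
KGGGR
YGGGG
YGGGY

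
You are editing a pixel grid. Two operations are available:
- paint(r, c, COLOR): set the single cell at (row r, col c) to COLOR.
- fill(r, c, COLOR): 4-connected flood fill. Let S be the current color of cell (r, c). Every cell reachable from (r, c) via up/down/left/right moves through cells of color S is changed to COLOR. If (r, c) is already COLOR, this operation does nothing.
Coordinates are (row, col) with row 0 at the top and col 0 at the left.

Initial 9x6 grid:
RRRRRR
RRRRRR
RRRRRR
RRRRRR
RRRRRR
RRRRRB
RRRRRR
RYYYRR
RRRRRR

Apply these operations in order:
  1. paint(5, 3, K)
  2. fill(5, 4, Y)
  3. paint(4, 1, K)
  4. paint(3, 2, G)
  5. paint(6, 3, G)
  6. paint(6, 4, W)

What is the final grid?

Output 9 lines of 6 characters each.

Answer: YYYYYY
YYYYYY
YYYYYY
YYGYYY
YKYYYY
YYYKYB
YYYGWY
YYYYYY
YYYYYY

Derivation:
After op 1 paint(5,3,K):
RRRRRR
RRRRRR
RRRRRR
RRRRRR
RRRRRR
RRRKRB
RRRRRR
RYYYRR
RRRRRR
After op 2 fill(5,4,Y) [49 cells changed]:
YYYYYY
YYYYYY
YYYYYY
YYYYYY
YYYYYY
YYYKYB
YYYYYY
YYYYYY
YYYYYY
After op 3 paint(4,1,K):
YYYYYY
YYYYYY
YYYYYY
YYYYYY
YKYYYY
YYYKYB
YYYYYY
YYYYYY
YYYYYY
After op 4 paint(3,2,G):
YYYYYY
YYYYYY
YYYYYY
YYGYYY
YKYYYY
YYYKYB
YYYYYY
YYYYYY
YYYYYY
After op 5 paint(6,3,G):
YYYYYY
YYYYYY
YYYYYY
YYGYYY
YKYYYY
YYYKYB
YYYGYY
YYYYYY
YYYYYY
After op 6 paint(6,4,W):
YYYYYY
YYYYYY
YYYYYY
YYGYYY
YKYYYY
YYYKYB
YYYGWY
YYYYYY
YYYYYY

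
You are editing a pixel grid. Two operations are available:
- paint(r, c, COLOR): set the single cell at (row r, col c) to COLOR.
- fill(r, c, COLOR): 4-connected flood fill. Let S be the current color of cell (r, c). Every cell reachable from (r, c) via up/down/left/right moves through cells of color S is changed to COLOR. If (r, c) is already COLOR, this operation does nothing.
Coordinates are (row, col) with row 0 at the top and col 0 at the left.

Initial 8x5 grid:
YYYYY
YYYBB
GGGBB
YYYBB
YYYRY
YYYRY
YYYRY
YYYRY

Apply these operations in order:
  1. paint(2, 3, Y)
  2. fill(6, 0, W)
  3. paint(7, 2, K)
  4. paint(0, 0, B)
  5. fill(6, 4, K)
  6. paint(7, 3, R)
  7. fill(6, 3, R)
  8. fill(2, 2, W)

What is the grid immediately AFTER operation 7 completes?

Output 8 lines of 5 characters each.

Answer: BYYYY
YYYBB
GGGYB
WWWBB
WWWRK
WWWRK
WWWRK
WWKRK

Derivation:
After op 1 paint(2,3,Y):
YYYYY
YYYBB
GGGYB
YYYBB
YYYRY
YYYRY
YYYRY
YYYRY
After op 2 fill(6,0,W) [15 cells changed]:
YYYYY
YYYBB
GGGYB
WWWBB
WWWRY
WWWRY
WWWRY
WWWRY
After op 3 paint(7,2,K):
YYYYY
YYYBB
GGGYB
WWWBB
WWWRY
WWWRY
WWWRY
WWKRY
After op 4 paint(0,0,B):
BYYYY
YYYBB
GGGYB
WWWBB
WWWRY
WWWRY
WWWRY
WWKRY
After op 5 fill(6,4,K) [4 cells changed]:
BYYYY
YYYBB
GGGYB
WWWBB
WWWRK
WWWRK
WWWRK
WWKRK
After op 6 paint(7,3,R):
BYYYY
YYYBB
GGGYB
WWWBB
WWWRK
WWWRK
WWWRK
WWKRK
After op 7 fill(6,3,R) [0 cells changed]:
BYYYY
YYYBB
GGGYB
WWWBB
WWWRK
WWWRK
WWWRK
WWKRK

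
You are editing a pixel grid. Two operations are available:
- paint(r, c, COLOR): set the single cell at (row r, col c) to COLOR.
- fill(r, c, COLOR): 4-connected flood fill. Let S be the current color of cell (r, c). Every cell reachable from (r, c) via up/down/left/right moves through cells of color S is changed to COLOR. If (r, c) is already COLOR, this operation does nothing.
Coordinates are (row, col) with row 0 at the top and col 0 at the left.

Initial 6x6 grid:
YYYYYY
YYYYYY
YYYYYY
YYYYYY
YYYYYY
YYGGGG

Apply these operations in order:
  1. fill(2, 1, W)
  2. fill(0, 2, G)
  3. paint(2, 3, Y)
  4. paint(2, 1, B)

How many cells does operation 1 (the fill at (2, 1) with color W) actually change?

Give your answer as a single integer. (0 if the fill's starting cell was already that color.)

After op 1 fill(2,1,W) [32 cells changed]:
WWWWWW
WWWWWW
WWWWWW
WWWWWW
WWWWWW
WWGGGG

Answer: 32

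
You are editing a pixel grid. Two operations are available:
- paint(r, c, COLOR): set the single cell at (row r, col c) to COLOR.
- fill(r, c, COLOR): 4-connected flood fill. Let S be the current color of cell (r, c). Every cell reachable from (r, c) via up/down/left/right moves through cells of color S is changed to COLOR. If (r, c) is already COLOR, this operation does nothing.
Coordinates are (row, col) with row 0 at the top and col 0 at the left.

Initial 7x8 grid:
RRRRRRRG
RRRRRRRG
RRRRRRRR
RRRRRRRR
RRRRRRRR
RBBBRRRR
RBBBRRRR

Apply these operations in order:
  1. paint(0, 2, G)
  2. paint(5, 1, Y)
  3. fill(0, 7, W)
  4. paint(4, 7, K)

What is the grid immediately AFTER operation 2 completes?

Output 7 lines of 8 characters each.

Answer: RRGRRRRG
RRRRRRRG
RRRRRRRR
RRRRRRRR
RRRRRRRR
RYBBRRRR
RBBBRRRR

Derivation:
After op 1 paint(0,2,G):
RRGRRRRG
RRRRRRRG
RRRRRRRR
RRRRRRRR
RRRRRRRR
RBBBRRRR
RBBBRRRR
After op 2 paint(5,1,Y):
RRGRRRRG
RRRRRRRG
RRRRRRRR
RRRRRRRR
RRRRRRRR
RYBBRRRR
RBBBRRRR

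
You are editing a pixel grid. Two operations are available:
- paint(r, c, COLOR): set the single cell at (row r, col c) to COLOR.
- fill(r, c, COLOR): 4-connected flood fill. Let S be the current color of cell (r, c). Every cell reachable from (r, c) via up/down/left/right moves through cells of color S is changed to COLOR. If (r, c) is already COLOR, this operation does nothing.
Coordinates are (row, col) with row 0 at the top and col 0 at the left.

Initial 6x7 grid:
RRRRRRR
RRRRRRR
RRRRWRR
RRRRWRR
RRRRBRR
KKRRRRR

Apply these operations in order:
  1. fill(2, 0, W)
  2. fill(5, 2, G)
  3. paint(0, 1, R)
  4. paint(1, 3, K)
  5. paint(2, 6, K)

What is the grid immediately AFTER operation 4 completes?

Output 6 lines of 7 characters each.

After op 1 fill(2,0,W) [37 cells changed]:
WWWWWWW
WWWWWWW
WWWWWWW
WWWWWWW
WWWWBWW
KKWWWWW
After op 2 fill(5,2,G) [39 cells changed]:
GGGGGGG
GGGGGGG
GGGGGGG
GGGGGGG
GGGGBGG
KKGGGGG
After op 3 paint(0,1,R):
GRGGGGG
GGGGGGG
GGGGGGG
GGGGGGG
GGGGBGG
KKGGGGG
After op 4 paint(1,3,K):
GRGGGGG
GGGKGGG
GGGGGGG
GGGGGGG
GGGGBGG
KKGGGGG

Answer: GRGGGGG
GGGKGGG
GGGGGGG
GGGGGGG
GGGGBGG
KKGGGGG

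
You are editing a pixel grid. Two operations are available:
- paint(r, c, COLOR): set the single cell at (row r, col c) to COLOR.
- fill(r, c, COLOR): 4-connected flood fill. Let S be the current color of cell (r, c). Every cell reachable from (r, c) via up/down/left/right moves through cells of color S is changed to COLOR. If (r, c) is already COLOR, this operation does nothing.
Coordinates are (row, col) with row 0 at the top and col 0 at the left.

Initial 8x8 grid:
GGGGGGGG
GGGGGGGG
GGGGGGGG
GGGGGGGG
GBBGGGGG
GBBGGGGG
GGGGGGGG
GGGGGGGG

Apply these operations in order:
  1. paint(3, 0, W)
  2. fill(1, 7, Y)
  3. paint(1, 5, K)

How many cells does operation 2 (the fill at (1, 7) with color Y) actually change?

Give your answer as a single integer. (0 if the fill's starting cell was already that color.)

After op 1 paint(3,0,W):
GGGGGGGG
GGGGGGGG
GGGGGGGG
WGGGGGGG
GBBGGGGG
GBBGGGGG
GGGGGGGG
GGGGGGGG
After op 2 fill(1,7,Y) [59 cells changed]:
YYYYYYYY
YYYYYYYY
YYYYYYYY
WYYYYYYY
YBBYYYYY
YBBYYYYY
YYYYYYYY
YYYYYYYY

Answer: 59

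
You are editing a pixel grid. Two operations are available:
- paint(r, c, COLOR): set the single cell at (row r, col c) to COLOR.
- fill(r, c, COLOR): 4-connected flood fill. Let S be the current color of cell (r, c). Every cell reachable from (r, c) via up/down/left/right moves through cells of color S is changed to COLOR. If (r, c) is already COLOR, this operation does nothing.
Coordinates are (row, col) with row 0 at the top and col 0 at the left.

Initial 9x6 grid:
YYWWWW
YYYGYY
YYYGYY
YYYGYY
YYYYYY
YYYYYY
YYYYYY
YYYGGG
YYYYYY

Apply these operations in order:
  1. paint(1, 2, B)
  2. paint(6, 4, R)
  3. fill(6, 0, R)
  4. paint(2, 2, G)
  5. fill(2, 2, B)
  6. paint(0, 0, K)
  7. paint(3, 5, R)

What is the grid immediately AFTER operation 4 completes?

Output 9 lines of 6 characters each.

Answer: RRWWWW
RRBGRR
RRGGRR
RRRGRR
RRRRRR
RRRRRR
RRRRRR
RRRGGG
RRRRRR

Derivation:
After op 1 paint(1,2,B):
YYWWWW
YYBGYY
YYYGYY
YYYGYY
YYYYYY
YYYYYY
YYYYYY
YYYGGG
YYYYYY
After op 2 paint(6,4,R):
YYWWWW
YYBGYY
YYYGYY
YYYGYY
YYYYYY
YYYYYY
YYYYRY
YYYGGG
YYYYYY
After op 3 fill(6,0,R) [42 cells changed]:
RRWWWW
RRBGRR
RRRGRR
RRRGRR
RRRRRR
RRRRRR
RRRRRR
RRRGGG
RRRRRR
After op 4 paint(2,2,G):
RRWWWW
RRBGRR
RRGGRR
RRRGRR
RRRRRR
RRRRRR
RRRRRR
RRRGGG
RRRRRR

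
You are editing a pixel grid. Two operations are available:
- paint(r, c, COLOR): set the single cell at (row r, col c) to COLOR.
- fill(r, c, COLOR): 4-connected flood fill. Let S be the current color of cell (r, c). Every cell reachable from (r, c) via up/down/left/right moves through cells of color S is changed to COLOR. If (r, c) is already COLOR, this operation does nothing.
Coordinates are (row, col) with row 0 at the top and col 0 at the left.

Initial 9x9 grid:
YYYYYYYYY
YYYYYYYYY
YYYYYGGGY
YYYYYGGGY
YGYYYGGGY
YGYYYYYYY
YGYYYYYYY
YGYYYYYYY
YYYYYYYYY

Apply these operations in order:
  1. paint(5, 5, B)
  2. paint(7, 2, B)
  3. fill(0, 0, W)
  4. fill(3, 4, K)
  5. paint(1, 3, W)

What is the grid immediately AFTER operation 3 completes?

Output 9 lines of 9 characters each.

Answer: WWWWWWWWW
WWWWWWWWW
WWWWWGGGW
WWWWWGGGW
WGWWWGGGW
WGWWWBWWW
WGWWWWWWW
WGBWWWWWW
WWWWWWWWW

Derivation:
After op 1 paint(5,5,B):
YYYYYYYYY
YYYYYYYYY
YYYYYGGGY
YYYYYGGGY
YGYYYGGGY
YGYYYBYYY
YGYYYYYYY
YGYYYYYYY
YYYYYYYYY
After op 2 paint(7,2,B):
YYYYYYYYY
YYYYYYYYY
YYYYYGGGY
YYYYYGGGY
YGYYYGGGY
YGYYYBYYY
YGYYYYYYY
YGBYYYYYY
YYYYYYYYY
After op 3 fill(0,0,W) [66 cells changed]:
WWWWWWWWW
WWWWWWWWW
WWWWWGGGW
WWWWWGGGW
WGWWWGGGW
WGWWWBWWW
WGWWWWWWW
WGBWWWWWW
WWWWWWWWW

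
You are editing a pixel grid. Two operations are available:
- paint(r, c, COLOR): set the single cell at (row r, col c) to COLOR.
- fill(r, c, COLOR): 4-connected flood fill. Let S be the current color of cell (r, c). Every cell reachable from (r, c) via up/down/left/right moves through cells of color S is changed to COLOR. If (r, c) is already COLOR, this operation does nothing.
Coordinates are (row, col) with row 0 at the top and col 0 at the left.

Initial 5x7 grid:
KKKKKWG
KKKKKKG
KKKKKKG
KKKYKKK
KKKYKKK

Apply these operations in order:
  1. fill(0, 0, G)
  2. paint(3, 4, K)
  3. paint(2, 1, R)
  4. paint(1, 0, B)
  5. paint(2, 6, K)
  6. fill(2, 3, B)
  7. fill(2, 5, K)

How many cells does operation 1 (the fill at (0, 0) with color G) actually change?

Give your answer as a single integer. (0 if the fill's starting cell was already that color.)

After op 1 fill(0,0,G) [29 cells changed]:
GGGGGWG
GGGGGGG
GGGGGGG
GGGYGGG
GGGYGGG

Answer: 29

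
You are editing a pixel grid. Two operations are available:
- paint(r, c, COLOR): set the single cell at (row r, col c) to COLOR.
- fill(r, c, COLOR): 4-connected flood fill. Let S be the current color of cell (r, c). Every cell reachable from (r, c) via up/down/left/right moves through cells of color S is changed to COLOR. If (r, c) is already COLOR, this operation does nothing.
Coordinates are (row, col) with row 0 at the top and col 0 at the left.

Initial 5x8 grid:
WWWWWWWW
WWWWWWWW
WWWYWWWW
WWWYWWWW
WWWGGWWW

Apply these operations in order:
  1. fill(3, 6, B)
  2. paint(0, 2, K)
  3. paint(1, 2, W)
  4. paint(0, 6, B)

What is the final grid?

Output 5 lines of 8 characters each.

Answer: BBKBBBBB
BBWBBBBB
BBBYBBBB
BBBYBBBB
BBBGGBBB

Derivation:
After op 1 fill(3,6,B) [36 cells changed]:
BBBBBBBB
BBBBBBBB
BBBYBBBB
BBBYBBBB
BBBGGBBB
After op 2 paint(0,2,K):
BBKBBBBB
BBBBBBBB
BBBYBBBB
BBBYBBBB
BBBGGBBB
After op 3 paint(1,2,W):
BBKBBBBB
BBWBBBBB
BBBYBBBB
BBBYBBBB
BBBGGBBB
After op 4 paint(0,6,B):
BBKBBBBB
BBWBBBBB
BBBYBBBB
BBBYBBBB
BBBGGBBB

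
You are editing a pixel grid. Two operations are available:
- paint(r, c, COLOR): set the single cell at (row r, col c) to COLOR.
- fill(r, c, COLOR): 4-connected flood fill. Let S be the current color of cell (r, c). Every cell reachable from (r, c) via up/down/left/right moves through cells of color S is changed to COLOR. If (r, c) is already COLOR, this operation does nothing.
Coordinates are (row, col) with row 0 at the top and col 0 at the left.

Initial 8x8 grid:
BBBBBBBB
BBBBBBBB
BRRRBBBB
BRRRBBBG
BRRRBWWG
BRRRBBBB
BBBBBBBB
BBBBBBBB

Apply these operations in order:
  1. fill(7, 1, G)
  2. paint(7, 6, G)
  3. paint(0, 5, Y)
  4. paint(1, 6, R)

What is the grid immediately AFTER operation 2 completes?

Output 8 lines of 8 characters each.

After op 1 fill(7,1,G) [48 cells changed]:
GGGGGGGG
GGGGGGGG
GRRRGGGG
GRRRGGGG
GRRRGWWG
GRRRGGGG
GGGGGGGG
GGGGGGGG
After op 2 paint(7,6,G):
GGGGGGGG
GGGGGGGG
GRRRGGGG
GRRRGGGG
GRRRGWWG
GRRRGGGG
GGGGGGGG
GGGGGGGG

Answer: GGGGGGGG
GGGGGGGG
GRRRGGGG
GRRRGGGG
GRRRGWWG
GRRRGGGG
GGGGGGGG
GGGGGGGG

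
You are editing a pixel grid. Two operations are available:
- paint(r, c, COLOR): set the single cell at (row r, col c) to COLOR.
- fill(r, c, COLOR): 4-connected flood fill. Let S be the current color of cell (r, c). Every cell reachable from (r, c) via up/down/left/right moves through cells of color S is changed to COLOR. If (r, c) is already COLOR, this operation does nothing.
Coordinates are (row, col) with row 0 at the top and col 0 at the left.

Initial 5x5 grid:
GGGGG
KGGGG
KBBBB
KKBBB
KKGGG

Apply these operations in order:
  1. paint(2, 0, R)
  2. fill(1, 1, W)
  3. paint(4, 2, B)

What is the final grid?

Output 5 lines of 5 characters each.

Answer: WWWWW
KWWWW
RBBBB
KKBBB
KKBGG

Derivation:
After op 1 paint(2,0,R):
GGGGG
KGGGG
RBBBB
KKBBB
KKGGG
After op 2 fill(1,1,W) [9 cells changed]:
WWWWW
KWWWW
RBBBB
KKBBB
KKGGG
After op 3 paint(4,2,B):
WWWWW
KWWWW
RBBBB
KKBBB
KKBGG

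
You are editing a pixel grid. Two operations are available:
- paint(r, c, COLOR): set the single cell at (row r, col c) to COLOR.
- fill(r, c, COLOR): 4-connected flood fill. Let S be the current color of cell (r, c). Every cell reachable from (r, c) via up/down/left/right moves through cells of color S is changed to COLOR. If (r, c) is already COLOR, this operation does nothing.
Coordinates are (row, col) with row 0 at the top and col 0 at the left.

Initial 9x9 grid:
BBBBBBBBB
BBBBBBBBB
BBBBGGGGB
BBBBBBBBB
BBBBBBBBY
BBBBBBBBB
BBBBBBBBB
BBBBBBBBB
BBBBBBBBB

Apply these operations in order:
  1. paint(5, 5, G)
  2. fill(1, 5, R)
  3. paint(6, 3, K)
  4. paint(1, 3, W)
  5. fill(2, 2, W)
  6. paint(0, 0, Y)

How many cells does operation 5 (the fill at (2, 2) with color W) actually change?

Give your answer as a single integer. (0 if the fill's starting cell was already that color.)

Answer: 73

Derivation:
After op 1 paint(5,5,G):
BBBBBBBBB
BBBBBBBBB
BBBBGGGGB
BBBBBBBBB
BBBBBBBBY
BBBBBGBBB
BBBBBBBBB
BBBBBBBBB
BBBBBBBBB
After op 2 fill(1,5,R) [75 cells changed]:
RRRRRRRRR
RRRRRRRRR
RRRRGGGGR
RRRRRRRRR
RRRRRRRRY
RRRRRGRRR
RRRRRRRRR
RRRRRRRRR
RRRRRRRRR
After op 3 paint(6,3,K):
RRRRRRRRR
RRRRRRRRR
RRRRGGGGR
RRRRRRRRR
RRRRRRRRY
RRRRRGRRR
RRRKRRRRR
RRRRRRRRR
RRRRRRRRR
After op 4 paint(1,3,W):
RRRRRRRRR
RRRWRRRRR
RRRRGGGGR
RRRRRRRRR
RRRRRRRRY
RRRRRGRRR
RRRKRRRRR
RRRRRRRRR
RRRRRRRRR
After op 5 fill(2,2,W) [73 cells changed]:
WWWWWWWWW
WWWWWWWWW
WWWWGGGGW
WWWWWWWWW
WWWWWWWWY
WWWWWGWWW
WWWKWWWWW
WWWWWWWWW
WWWWWWWWW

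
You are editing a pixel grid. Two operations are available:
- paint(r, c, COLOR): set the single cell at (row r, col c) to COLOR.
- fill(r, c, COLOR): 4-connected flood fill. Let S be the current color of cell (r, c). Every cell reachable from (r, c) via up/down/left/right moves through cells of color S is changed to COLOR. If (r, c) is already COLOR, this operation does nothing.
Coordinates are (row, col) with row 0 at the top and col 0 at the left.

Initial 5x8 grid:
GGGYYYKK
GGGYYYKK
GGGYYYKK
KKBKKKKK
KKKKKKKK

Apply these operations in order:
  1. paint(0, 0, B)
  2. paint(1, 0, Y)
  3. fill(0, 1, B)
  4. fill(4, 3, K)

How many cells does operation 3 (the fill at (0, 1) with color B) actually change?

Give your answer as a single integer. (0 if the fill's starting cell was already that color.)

After op 1 paint(0,0,B):
BGGYYYKK
GGGYYYKK
GGGYYYKK
KKBKKKKK
KKKKKKKK
After op 2 paint(1,0,Y):
BGGYYYKK
YGGYYYKK
GGGYYYKK
KKBKKKKK
KKKKKKKK
After op 3 fill(0,1,B) [7 cells changed]:
BBBYYYKK
YBBYYYKK
BBBYYYKK
KKBKKKKK
KKKKKKKK

Answer: 7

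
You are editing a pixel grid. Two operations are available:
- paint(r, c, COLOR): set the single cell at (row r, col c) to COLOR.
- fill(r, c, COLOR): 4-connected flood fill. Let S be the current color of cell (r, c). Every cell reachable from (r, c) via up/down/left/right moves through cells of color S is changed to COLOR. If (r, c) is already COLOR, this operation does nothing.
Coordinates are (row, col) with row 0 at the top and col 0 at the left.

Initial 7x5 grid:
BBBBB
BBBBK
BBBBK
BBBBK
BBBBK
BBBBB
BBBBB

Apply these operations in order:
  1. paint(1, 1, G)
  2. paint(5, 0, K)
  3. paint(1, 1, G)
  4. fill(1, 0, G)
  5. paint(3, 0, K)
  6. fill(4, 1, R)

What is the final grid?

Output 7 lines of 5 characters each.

After op 1 paint(1,1,G):
BBBBB
BGBBK
BBBBK
BBBBK
BBBBK
BBBBB
BBBBB
After op 2 paint(5,0,K):
BBBBB
BGBBK
BBBBK
BBBBK
BBBBK
KBBBB
BBBBB
After op 3 paint(1,1,G):
BBBBB
BGBBK
BBBBK
BBBBK
BBBBK
KBBBB
BBBBB
After op 4 fill(1,0,G) [29 cells changed]:
GGGGG
GGGGK
GGGGK
GGGGK
GGGGK
KGGGG
GGGGG
After op 5 paint(3,0,K):
GGGGG
GGGGK
GGGGK
KGGGK
GGGGK
KGGGG
GGGGG
After op 6 fill(4,1,R) [29 cells changed]:
RRRRR
RRRRK
RRRRK
KRRRK
RRRRK
KRRRR
RRRRR

Answer: RRRRR
RRRRK
RRRRK
KRRRK
RRRRK
KRRRR
RRRRR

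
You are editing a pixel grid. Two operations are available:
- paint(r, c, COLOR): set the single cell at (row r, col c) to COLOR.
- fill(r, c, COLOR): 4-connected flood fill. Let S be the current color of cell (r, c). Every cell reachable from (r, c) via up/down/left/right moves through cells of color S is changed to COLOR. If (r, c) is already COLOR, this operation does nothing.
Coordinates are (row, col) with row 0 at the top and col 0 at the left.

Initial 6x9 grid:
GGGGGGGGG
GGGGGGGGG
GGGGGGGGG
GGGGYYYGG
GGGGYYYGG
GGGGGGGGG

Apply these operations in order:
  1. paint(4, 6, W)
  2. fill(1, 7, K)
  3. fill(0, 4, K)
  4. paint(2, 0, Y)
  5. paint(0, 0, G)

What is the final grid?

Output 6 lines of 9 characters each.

After op 1 paint(4,6,W):
GGGGGGGGG
GGGGGGGGG
GGGGGGGGG
GGGGYYYGG
GGGGYYWGG
GGGGGGGGG
After op 2 fill(1,7,K) [48 cells changed]:
KKKKKKKKK
KKKKKKKKK
KKKKKKKKK
KKKKYYYKK
KKKKYYWKK
KKKKKKKKK
After op 3 fill(0,4,K) [0 cells changed]:
KKKKKKKKK
KKKKKKKKK
KKKKKKKKK
KKKKYYYKK
KKKKYYWKK
KKKKKKKKK
After op 4 paint(2,0,Y):
KKKKKKKKK
KKKKKKKKK
YKKKKKKKK
KKKKYYYKK
KKKKYYWKK
KKKKKKKKK
After op 5 paint(0,0,G):
GKKKKKKKK
KKKKKKKKK
YKKKKKKKK
KKKKYYYKK
KKKKYYWKK
KKKKKKKKK

Answer: GKKKKKKKK
KKKKKKKKK
YKKKKKKKK
KKKKYYYKK
KKKKYYWKK
KKKKKKKKK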